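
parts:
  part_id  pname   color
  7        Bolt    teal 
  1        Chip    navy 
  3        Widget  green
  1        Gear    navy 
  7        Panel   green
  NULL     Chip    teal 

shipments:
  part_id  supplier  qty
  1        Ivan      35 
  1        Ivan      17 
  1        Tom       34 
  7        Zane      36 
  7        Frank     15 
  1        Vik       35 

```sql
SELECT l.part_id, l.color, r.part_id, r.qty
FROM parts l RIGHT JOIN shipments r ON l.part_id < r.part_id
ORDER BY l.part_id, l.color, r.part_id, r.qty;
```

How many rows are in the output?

10

RIGHT JOIN keeps every row from `shipments`; unmatched rows get NULL for `parts`'s columns.
Matching on l.part_id < r.part_id. A NULL in a compared column never satisfies the condition.
- l[0] part_id=7 → no match.
- l[1] part_id=1 → 2 match(es) in r → 2 row(s).
- l[2] part_id=3 → 2 match(es) in r → 2 row(s).
- l[3] part_id=1 → 2 match(es) in r → 2 row(s).
- l[4] part_id=7 → no match.
- l[5] part_id=NULL → no match.
- 4 r row(s) had no l match → kept, l columns NULL.
Total: 6 matched + 4 padded = 10 rows.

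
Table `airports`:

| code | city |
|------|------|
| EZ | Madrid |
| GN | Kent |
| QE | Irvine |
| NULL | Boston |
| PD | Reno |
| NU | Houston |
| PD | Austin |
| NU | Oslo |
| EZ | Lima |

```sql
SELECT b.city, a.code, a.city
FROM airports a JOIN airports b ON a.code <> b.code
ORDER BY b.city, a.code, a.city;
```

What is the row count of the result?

INNER JOIN keeps only pairs where the ON condition holds.
Matching on a.code <> b.code. A NULL in a compared column never satisfies the condition.
Matched pairs: 50.
Total: 50 rows.

50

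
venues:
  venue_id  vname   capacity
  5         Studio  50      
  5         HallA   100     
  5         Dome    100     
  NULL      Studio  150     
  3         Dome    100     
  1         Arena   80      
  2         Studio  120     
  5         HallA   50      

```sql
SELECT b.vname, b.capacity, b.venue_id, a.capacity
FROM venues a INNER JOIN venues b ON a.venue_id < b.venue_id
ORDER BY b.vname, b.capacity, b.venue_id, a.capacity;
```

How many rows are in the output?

15

INNER JOIN keeps only pairs where the ON condition holds.
Matching on a.venue_id < b.venue_id. A NULL in a compared column never satisfies the condition.
- a (venue_id=5) has no partner → excluded.
- a (venue_id=5) has no partner → excluded.
- a (venue_id=5) has no partner → excluded.
- a (venue_id=NULL) has no partner → excluded.
- a (venue_id=3) pairs with 4 row(s) of b.
- a (venue_id=1) pairs with 6 row(s) of b.
- a (venue_id=2) pairs with 5 row(s) of b.
- a (venue_id=5) has no partner → excluded.
Total: 15 rows.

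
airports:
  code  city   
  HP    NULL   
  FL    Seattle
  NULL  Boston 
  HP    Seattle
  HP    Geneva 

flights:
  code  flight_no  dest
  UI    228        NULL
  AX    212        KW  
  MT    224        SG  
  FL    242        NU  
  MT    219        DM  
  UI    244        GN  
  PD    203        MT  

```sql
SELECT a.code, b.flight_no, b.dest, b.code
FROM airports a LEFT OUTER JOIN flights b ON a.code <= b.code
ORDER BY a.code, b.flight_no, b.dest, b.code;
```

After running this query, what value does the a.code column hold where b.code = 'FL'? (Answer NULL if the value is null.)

LEFT JOIN keeps every row from `airports`; unmatched rows get NULL for `flights`'s columns.
Matching on a.code <= b.code. A NULL in a compared column never satisfies the condition.
Matched pairs: 21; unmatched a rows kept: 1.

FL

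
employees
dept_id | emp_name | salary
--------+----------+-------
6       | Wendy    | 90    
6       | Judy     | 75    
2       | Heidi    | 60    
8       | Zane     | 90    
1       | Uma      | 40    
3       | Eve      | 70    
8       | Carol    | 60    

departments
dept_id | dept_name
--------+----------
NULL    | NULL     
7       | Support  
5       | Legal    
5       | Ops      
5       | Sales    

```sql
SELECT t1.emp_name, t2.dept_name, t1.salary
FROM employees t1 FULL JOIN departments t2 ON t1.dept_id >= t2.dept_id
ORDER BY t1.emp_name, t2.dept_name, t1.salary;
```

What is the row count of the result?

18

FULL OUTER JOIN keeps every row from both sides; unmatched rows get NULL for the other side's columns.
Matching on t1.dept_id >= t2.dept_id. A NULL in a compared column never satisfies the condition.
Matched pairs: 14; unmatched t1 rows kept: 3; unmatched t2 rows kept: 1.
Total: 14 matched + 4 padded = 18 rows.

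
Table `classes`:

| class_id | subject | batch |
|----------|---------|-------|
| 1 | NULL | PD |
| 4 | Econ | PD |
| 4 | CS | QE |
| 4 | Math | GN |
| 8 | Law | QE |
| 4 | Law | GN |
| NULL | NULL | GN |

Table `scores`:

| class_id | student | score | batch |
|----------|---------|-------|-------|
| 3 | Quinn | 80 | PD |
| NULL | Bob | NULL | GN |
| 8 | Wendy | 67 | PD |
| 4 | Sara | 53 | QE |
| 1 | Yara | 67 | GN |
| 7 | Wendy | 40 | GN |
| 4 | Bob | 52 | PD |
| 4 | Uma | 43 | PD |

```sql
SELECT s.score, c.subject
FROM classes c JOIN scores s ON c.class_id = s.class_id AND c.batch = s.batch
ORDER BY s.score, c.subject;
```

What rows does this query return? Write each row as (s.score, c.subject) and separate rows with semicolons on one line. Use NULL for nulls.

(43, Econ); (52, Econ); (53, CS)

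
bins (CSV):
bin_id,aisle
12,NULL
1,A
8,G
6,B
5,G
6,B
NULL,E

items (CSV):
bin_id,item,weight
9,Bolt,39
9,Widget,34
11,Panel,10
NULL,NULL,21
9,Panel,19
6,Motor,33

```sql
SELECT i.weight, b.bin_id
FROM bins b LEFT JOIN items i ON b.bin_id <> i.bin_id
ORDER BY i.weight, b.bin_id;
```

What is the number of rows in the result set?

LEFT JOIN keeps every row from `bins`; unmatched rows get NULL for `items`'s columns.
Matching on b.bin_id <> i.bin_id. A NULL in a compared column never satisfies the condition.
Matched pairs: 28; unmatched b rows kept: 1.
Total: 28 matched + 1 padded = 29 rows.

29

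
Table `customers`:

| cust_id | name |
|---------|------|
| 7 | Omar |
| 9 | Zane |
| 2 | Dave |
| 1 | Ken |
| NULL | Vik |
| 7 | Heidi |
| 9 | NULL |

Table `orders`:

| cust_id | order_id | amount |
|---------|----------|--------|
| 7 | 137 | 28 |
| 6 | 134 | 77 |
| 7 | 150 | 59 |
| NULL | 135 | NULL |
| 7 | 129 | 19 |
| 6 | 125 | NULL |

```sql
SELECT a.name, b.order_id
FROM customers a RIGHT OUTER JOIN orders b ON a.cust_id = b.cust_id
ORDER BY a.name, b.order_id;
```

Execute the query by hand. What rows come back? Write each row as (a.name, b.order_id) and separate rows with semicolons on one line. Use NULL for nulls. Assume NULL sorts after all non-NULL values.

(Heidi, 129); (Heidi, 137); (Heidi, 150); (Omar, 129); (Omar, 137); (Omar, 150); (NULL, 125); (NULL, 134); (NULL, 135)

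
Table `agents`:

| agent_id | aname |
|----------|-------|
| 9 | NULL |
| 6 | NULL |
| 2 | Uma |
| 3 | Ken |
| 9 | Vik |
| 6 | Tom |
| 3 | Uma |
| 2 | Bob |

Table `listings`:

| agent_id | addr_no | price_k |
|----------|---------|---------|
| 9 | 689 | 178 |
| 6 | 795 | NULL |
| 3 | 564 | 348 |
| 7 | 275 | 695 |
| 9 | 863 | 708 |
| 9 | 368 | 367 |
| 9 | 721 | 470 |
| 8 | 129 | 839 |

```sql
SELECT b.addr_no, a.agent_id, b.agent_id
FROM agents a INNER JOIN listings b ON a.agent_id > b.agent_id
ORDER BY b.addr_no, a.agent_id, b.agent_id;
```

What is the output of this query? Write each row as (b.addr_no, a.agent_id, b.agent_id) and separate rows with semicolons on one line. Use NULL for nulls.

(129, 9, 8); (129, 9, 8); (275, 9, 7); (275, 9, 7); (564, 6, 3); (564, 6, 3); (564, 9, 3); (564, 9, 3); (795, 9, 6); (795, 9, 6)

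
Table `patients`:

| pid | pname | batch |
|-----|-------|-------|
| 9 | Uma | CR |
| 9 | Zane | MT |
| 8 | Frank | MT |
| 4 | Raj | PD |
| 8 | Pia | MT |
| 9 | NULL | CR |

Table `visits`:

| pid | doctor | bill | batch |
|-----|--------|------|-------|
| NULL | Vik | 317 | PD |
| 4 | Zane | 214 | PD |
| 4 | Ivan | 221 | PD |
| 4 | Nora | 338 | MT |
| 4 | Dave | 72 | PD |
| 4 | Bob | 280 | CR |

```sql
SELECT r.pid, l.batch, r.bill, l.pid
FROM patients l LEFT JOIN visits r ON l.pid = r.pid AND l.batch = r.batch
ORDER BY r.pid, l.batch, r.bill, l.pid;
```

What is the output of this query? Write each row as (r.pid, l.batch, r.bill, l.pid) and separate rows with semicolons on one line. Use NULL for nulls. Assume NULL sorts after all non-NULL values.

(4, PD, 72, 4); (4, PD, 214, 4); (4, PD, 221, 4); (NULL, CR, NULL, 9); (NULL, CR, NULL, 9); (NULL, MT, NULL, 8); (NULL, MT, NULL, 8); (NULL, MT, NULL, 9)

LEFT JOIN keeps every row from `patients`; unmatched rows get NULL for `visits`'s columns.
Matching on l.pid = r.pid AND l.batch = r.batch. A NULL in a compared column never satisfies the condition.
- l (pid=9, batch=CR) has no partner → padded with NULL.
- l (pid=9, batch=MT) has no partner → padded with NULL.
- l (pid=8, batch=MT) has no partner → padded with NULL.
- l (pid=4, batch=PD) pairs with 3 row(s) of r.
- l (pid=8, batch=MT) has no partner → padded with NULL.
- l (pid=9, batch=CR) has no partner → padded with NULL.
After projecting and ordering:
r.pid | l.batch | r.bill | l.pid
4 | PD | 72 | 4
4 | PD | 214 | 4
4 | PD | 221 | 4
NULL | CR | NULL | 9
NULL | CR | NULL | 9
NULL | MT | NULL | 8
NULL | MT | NULL | 8
NULL | MT | NULL | 9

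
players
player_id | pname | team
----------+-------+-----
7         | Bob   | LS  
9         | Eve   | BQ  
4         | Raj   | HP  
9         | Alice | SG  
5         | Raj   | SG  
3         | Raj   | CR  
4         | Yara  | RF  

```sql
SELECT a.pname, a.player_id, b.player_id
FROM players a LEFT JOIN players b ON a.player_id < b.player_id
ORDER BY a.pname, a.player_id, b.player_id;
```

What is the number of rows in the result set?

21

LEFT JOIN keeps every row from `players a`; unmatched rows get NULL for `players b`'s columns.
Matching on a.player_id < b.player_id.
- a (player_id=7) pairs with 2 row(s) of b.
- a (player_id=9) has no partner → padded with NULL.
- a (player_id=4) pairs with 4 row(s) of b.
- a (player_id=9) has no partner → padded with NULL.
- a (player_id=5) pairs with 3 row(s) of b.
- a (player_id=3) pairs with 6 row(s) of b.
- a (player_id=4) pairs with 4 row(s) of b.
Total: 19 matched + 2 padded = 21 rows.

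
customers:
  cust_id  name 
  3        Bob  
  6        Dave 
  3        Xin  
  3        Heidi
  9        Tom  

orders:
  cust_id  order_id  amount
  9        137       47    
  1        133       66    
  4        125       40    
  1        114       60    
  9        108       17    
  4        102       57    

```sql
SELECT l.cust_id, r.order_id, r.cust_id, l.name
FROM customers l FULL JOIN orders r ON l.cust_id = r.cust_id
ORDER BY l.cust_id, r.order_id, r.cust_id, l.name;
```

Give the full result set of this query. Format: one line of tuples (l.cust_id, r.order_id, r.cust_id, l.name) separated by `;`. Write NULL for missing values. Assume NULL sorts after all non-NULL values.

FULL OUTER JOIN keeps every row from both sides; unmatched rows get NULL for the other side's columns.
Matching on l.cust_id = r.cust_id.
Matched pairs: 2; unmatched l rows kept: 4; unmatched r rows kept: 4.

(3, NULL, NULL, Bob); (3, NULL, NULL, Heidi); (3, NULL, NULL, Xin); (6, NULL, NULL, Dave); (9, 108, 9, Tom); (9, 137, 9, Tom); (NULL, 102, 4, NULL); (NULL, 114, 1, NULL); (NULL, 125, 4, NULL); (NULL, 133, 1, NULL)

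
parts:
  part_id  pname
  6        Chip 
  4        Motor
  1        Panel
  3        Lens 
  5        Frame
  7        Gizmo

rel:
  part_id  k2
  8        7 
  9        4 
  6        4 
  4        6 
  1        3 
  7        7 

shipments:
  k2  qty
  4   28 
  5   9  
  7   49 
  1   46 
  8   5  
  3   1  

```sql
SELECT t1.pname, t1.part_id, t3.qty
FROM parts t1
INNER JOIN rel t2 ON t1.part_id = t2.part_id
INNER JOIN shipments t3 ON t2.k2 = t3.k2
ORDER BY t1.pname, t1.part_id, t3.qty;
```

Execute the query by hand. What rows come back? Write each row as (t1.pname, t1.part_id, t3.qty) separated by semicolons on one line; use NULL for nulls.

(Chip, 6, 28); (Gizmo, 7, 49); (Panel, 1, 1)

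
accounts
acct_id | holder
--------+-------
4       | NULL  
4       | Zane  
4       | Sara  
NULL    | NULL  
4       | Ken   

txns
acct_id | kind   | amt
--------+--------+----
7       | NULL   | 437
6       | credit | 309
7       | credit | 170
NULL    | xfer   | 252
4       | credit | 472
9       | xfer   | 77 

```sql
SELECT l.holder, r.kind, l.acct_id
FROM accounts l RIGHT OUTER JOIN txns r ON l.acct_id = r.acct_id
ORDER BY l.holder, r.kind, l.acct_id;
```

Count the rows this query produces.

RIGHT JOIN keeps every row from `txns`; unmatched rows get NULL for `accounts`'s columns.
Matching on l.acct_id = r.acct_id. A NULL in a compared column never satisfies the condition.
- l (acct_id=4) pairs with 1 row(s) of r.
- l (acct_id=4) pairs with 1 row(s) of r.
- l (acct_id=4) pairs with 1 row(s) of r.
- l (acct_id=NULL) has no partner in r.
- l (acct_id=4) pairs with 1 row(s) of r.
- 5 row(s) from r found no l partner → padded with NULL.
Total: 4 matched + 5 padded = 9 rows.

9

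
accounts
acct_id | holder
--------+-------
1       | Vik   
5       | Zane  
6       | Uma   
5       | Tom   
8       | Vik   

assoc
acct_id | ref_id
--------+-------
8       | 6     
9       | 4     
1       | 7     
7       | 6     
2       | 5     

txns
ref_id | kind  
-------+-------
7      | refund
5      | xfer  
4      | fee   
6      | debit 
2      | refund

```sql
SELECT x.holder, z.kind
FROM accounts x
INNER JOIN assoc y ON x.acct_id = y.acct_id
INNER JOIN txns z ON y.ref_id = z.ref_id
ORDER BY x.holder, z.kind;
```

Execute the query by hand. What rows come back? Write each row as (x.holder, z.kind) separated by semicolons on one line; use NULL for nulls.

(Vik, debit); (Vik, refund)

Evaluate left to right. First `accounts x INNER JOIN assoc y` on acct_id: 2 row(s).
Then INNER JOIN `txns z` on ref_id: keep only rows whose y.ref_id appears in z.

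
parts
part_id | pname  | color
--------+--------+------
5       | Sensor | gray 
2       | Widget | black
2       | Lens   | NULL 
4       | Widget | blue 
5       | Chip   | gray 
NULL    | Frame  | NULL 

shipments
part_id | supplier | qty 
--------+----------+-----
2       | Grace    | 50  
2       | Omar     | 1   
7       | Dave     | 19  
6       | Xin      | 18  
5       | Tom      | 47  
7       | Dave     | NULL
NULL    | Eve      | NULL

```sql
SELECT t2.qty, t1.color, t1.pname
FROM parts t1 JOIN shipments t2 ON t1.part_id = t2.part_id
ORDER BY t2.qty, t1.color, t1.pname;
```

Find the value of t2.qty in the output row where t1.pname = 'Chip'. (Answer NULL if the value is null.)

47

INNER JOIN keeps only pairs where the ON condition holds.
Matching on t1.part_id = t2.part_id. A NULL in a compared column never satisfies the condition.
Matched pairs: 6.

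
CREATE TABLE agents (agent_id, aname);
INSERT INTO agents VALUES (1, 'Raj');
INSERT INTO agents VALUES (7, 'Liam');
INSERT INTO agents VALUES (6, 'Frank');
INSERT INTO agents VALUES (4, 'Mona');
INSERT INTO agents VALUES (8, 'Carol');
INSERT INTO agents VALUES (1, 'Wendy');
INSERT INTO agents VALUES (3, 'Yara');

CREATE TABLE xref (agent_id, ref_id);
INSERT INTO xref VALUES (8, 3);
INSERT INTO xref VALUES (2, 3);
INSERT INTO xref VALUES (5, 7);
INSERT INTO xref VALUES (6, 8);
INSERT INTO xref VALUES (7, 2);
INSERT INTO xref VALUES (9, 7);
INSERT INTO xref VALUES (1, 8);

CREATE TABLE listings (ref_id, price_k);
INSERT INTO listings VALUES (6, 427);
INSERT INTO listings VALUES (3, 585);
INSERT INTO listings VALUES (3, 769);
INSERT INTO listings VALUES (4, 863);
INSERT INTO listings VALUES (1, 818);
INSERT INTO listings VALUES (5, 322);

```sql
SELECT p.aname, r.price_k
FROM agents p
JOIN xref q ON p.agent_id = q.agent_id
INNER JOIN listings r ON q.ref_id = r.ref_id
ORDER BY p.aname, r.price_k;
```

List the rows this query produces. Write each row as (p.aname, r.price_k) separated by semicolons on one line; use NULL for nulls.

(Carol, 585); (Carol, 769)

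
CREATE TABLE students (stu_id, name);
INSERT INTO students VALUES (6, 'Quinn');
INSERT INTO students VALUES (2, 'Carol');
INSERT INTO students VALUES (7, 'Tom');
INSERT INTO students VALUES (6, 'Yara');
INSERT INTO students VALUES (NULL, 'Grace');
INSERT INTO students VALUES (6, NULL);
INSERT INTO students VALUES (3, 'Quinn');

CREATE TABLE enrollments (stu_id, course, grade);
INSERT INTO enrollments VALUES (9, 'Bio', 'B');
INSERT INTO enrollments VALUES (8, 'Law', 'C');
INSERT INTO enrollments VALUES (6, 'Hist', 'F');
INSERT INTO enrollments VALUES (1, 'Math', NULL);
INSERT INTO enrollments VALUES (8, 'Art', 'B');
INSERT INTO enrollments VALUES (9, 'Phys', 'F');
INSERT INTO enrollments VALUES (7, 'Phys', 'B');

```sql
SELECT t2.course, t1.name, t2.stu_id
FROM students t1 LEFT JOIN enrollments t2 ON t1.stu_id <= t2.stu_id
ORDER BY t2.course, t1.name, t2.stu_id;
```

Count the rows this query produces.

36

LEFT JOIN keeps every row from `students`; unmatched rows get NULL for `enrollments`'s columns.
Matching on t1.stu_id <= t2.stu_id. A NULL in a compared column never satisfies the condition.
- t1 (stu_id=6) pairs with 6 row(s) of t2.
- t1 (stu_id=2) pairs with 6 row(s) of t2.
- t1 (stu_id=7) pairs with 5 row(s) of t2.
- t1 (stu_id=6) pairs with 6 row(s) of t2.
- t1 (stu_id=NULL) has no partner → padded with NULL.
- t1 (stu_id=6) pairs with 6 row(s) of t2.
- t1 (stu_id=3) pairs with 6 row(s) of t2.
Total: 35 matched + 1 padded = 36 rows.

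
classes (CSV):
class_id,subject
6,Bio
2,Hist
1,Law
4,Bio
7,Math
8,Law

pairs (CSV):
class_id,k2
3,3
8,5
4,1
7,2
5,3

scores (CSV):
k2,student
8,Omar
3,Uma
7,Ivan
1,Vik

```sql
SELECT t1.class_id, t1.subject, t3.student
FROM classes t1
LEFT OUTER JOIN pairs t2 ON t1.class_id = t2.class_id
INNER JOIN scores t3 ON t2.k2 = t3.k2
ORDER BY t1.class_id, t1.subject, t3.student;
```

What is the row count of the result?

1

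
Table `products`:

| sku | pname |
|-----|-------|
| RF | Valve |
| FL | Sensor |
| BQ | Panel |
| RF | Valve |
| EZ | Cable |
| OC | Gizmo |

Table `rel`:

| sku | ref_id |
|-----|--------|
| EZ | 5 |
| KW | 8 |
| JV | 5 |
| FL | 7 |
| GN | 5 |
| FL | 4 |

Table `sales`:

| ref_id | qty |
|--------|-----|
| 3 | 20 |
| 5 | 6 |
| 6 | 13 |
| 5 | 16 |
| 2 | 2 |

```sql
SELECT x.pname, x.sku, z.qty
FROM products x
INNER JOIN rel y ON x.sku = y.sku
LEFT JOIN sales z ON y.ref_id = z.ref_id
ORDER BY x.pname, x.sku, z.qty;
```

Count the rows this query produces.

4

Evaluate left to right. First `products x INNER JOIN rel y` on sku: 3 row(s).
Then LEFT JOIN `sales z` on ref_id: each of those 3 rows is kept; rows whose y.ref_id has no match in z get NULL for z's columns.
Result: 4 row(s).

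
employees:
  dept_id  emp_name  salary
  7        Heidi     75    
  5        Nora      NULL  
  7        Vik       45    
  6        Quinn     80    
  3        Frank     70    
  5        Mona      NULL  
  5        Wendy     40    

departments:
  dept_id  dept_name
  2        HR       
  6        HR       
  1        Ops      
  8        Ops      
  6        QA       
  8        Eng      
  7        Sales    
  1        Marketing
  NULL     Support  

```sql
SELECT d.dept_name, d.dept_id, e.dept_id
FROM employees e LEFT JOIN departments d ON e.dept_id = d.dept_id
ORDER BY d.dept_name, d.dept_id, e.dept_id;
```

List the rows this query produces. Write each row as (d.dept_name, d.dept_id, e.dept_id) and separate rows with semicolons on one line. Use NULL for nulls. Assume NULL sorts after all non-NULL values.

LEFT JOIN keeps every row from `employees`; unmatched rows get NULL for `departments`'s columns.
Matching on e.dept_id = d.dept_id. A NULL in a compared column never satisfies the condition.
Matched pairs: 4; unmatched e rows kept: 4.

(HR, 6, 6); (QA, 6, 6); (Sales, 7, 7); (Sales, 7, 7); (NULL, NULL, 3); (NULL, NULL, 5); (NULL, NULL, 5); (NULL, NULL, 5)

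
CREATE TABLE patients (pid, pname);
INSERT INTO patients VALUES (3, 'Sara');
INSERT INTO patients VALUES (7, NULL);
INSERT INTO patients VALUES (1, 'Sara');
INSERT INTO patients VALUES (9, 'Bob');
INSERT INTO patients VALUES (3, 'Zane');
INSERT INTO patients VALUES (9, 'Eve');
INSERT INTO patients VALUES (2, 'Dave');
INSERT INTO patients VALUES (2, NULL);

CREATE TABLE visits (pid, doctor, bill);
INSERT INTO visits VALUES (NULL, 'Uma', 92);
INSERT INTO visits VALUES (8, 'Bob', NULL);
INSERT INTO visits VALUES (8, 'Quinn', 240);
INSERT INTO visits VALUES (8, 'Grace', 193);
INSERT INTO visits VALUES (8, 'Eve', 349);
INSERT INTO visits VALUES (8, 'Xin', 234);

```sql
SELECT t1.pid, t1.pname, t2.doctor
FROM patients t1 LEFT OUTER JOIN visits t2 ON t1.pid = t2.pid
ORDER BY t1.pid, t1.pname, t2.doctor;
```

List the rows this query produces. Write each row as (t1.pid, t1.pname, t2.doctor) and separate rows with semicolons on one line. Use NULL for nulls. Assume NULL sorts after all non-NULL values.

(1, Sara, NULL); (2, Dave, NULL); (2, NULL, NULL); (3, Sara, NULL); (3, Zane, NULL); (7, NULL, NULL); (9, Bob, NULL); (9, Eve, NULL)

LEFT JOIN keeps every row from `patients`; unmatched rows get NULL for `visits`'s columns.
Matching on t1.pid = t2.pid. A NULL in a compared column never satisfies the condition.
Matched pairs: 0; unmatched t1 rows kept: 8.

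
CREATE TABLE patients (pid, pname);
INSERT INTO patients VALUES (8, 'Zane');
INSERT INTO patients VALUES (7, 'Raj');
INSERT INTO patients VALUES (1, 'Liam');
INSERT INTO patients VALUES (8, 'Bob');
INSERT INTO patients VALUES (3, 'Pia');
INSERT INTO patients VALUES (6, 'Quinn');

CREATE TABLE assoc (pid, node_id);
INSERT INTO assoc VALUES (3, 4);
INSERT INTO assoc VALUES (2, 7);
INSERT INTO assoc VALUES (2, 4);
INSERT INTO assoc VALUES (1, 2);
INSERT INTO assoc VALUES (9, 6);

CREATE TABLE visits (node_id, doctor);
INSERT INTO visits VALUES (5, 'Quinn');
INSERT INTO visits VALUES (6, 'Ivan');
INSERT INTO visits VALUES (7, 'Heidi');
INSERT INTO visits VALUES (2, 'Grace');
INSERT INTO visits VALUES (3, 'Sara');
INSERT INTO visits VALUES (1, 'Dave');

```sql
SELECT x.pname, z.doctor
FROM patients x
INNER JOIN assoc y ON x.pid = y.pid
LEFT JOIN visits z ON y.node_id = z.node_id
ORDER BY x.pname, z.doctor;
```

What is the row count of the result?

2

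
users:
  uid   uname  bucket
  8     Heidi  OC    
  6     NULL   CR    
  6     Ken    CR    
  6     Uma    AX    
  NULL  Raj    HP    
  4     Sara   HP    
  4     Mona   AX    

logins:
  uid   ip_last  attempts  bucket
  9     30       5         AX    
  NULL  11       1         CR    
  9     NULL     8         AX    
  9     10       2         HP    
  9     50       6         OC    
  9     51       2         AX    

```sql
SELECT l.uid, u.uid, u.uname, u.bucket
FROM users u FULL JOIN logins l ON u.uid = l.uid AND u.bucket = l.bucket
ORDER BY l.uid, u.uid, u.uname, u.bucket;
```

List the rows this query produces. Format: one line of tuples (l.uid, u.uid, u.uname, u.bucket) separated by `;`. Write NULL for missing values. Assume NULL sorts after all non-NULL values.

FULL OUTER JOIN keeps every row from both sides; unmatched rows get NULL for the other side's columns.
Matching on u.uid = l.uid AND u.bucket = l.bucket. A NULL in a compared column never satisfies the condition.
- u row (uid=8, bucket=OC): no match → kept, l columns NULL.
- u row (uid=6, bucket=CR): no match → kept, l columns NULL.
- u row (uid=6, bucket=CR): no match → kept, l columns NULL.
- u row (uid=6, bucket=AX): no match → kept, l columns NULL.
- u row (uid=NULL, bucket=HP): no match → kept, l columns NULL.
- u row (uid=4, bucket=HP): no match → kept, l columns NULL.
- u row (uid=4, bucket=AX): no match → kept, l columns NULL.
- plus 6 unmatched l row(s), each kept with NULL u columns.

(9, NULL, NULL, NULL); (9, NULL, NULL, NULL); (9, NULL, NULL, NULL); (9, NULL, NULL, NULL); (9, NULL, NULL, NULL); (NULL, 4, Mona, AX); (NULL, 4, Sara, HP); (NULL, 6, Ken, CR); (NULL, 6, Uma, AX); (NULL, 6, NULL, CR); (NULL, 8, Heidi, OC); (NULL, NULL, Raj, HP); (NULL, NULL, NULL, NULL)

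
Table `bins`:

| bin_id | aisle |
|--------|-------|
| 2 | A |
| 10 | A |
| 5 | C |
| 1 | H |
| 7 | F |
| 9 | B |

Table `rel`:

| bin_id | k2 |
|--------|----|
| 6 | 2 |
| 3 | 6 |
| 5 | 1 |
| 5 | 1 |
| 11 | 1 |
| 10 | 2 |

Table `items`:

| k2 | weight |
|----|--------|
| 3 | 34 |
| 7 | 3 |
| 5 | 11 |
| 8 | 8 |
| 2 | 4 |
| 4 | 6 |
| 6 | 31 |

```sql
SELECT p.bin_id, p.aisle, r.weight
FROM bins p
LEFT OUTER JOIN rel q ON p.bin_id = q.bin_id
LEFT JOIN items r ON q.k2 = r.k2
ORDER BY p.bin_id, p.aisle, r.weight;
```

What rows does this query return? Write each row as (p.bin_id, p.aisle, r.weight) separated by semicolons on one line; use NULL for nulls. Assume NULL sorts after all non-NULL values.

(1, H, NULL); (2, A, NULL); (5, C, NULL); (5, C, NULL); (7, F, NULL); (9, B, NULL); (10, A, 4)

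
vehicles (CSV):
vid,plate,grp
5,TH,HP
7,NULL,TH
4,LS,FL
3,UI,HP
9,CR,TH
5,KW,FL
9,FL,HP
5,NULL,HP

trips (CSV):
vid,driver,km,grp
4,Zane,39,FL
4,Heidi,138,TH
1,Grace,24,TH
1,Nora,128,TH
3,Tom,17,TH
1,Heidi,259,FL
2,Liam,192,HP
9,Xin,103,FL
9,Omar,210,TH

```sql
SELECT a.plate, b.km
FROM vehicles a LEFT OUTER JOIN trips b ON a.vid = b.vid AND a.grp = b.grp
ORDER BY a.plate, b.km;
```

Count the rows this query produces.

LEFT JOIN keeps every row from `vehicles`; unmatched rows get NULL for `trips`'s columns.
Matching on a.vid = b.vid AND a.grp = b.grp.
Matched pairs: 2; unmatched a rows kept: 6.
Total: 2 matched + 6 padded = 8 rows.

8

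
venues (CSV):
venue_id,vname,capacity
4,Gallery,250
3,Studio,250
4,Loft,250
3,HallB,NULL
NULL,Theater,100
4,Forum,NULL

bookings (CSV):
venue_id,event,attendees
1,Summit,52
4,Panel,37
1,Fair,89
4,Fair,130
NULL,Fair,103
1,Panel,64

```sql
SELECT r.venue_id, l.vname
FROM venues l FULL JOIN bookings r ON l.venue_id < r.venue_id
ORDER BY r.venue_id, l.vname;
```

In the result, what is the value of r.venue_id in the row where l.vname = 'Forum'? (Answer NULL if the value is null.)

NULL

FULL OUTER JOIN keeps every row from both sides; unmatched rows get NULL for the other side's columns.
Matching on l.venue_id < r.venue_id. A NULL in a compared column never satisfies the condition.
- l (venue_id=4) has no partner → padded with NULL.
- l (venue_id=3) pairs with 2 row(s) of r.
- l (venue_id=4) has no partner → padded with NULL.
- l (venue_id=3) pairs with 2 row(s) of r.
- l (venue_id=NULL) has no partner → padded with NULL.
- l (venue_id=4) has no partner → padded with NULL.
- 4 r row(s) had no l match → kept, l columns NULL.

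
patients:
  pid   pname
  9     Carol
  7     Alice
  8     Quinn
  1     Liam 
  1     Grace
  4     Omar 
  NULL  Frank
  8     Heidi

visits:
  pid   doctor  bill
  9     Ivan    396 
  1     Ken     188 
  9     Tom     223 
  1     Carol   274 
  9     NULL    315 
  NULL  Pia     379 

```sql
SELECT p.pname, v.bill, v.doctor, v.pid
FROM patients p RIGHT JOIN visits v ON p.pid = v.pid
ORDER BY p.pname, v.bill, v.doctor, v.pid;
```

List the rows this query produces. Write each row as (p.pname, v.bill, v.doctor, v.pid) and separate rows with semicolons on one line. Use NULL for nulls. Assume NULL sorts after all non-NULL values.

(Carol, 223, Tom, 9); (Carol, 315, NULL, 9); (Carol, 396, Ivan, 9); (Grace, 188, Ken, 1); (Grace, 274, Carol, 1); (Liam, 188, Ken, 1); (Liam, 274, Carol, 1); (NULL, 379, Pia, NULL)

RIGHT JOIN keeps every row from `visits`; unmatched rows get NULL for `patients`'s columns.
Matching on p.pid = v.pid. A NULL in a compared column never satisfies the condition.
- p row (pid=9): matches 3 v row(s) → 3 output row(s).
- p row (pid=7): no match.
- p row (pid=8): no match.
- p row (pid=1): matches 2 v row(s) → 2 output row(s).
- p row (pid=1): matches 2 v row(s) → 2 output row(s).
- p row (pid=4): no match.
- p row (pid=NULL): no match.
- p row (pid=8): no match.
- plus 1 unmatched v row(s), each kept with NULL p columns.
After projecting and ordering:
p.pname | v.bill | v.doctor | v.pid
Carol | 223 | Tom | 9
Carol | 315 | NULL | 9
Carol | 396 | Ivan | 9
Grace | 188 | Ken | 1
Grace | 274 | Carol | 1
Liam | 188 | Ken | 1
Liam | 274 | Carol | 1
NULL | 379 | Pia | NULL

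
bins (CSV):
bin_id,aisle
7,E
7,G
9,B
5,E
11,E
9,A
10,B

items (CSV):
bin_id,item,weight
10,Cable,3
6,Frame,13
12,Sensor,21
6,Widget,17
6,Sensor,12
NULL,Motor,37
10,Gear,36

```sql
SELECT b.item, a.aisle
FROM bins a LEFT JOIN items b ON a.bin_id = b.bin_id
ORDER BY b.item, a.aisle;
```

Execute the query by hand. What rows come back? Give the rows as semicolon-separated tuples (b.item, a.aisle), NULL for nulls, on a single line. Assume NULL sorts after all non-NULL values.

(Cable, B); (Gear, B); (NULL, A); (NULL, B); (NULL, E); (NULL, E); (NULL, E); (NULL, G)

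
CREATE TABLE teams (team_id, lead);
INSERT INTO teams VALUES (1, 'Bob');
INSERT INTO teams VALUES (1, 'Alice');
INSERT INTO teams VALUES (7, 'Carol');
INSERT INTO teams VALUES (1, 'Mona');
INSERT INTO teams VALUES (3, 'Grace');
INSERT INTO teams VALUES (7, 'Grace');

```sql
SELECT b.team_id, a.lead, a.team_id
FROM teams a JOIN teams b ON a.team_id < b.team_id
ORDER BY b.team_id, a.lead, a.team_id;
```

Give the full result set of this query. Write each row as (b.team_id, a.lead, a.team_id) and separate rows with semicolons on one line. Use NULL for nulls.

(3, Alice, 1); (3, Bob, 1); (3, Mona, 1); (7, Alice, 1); (7, Alice, 1); (7, Bob, 1); (7, Bob, 1); (7, Grace, 3); (7, Grace, 3); (7, Mona, 1); (7, Mona, 1)

INNER JOIN keeps only pairs where the ON condition holds.
Matching on a.team_id < b.team_id.
Matched pairs: 11.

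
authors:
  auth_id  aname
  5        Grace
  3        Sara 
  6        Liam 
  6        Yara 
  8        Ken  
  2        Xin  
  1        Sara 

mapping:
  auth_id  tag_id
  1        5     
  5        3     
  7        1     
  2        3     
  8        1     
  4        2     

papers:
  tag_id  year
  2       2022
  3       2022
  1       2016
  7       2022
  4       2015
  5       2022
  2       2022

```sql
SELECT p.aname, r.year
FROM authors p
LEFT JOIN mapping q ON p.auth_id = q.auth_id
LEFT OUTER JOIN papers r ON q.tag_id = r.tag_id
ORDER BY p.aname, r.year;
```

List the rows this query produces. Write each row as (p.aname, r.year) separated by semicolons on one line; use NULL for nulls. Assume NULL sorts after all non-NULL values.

Step 1 — p LEFT JOIN q on auth_id → 7 row(s).
Then LEFT JOIN `papers r` on tag_id: each of those 7 rows is kept; rows whose q.tag_id has no match in r get NULL for r's columns.

(Grace, 2022); (Ken, 2016); (Liam, NULL); (Sara, 2022); (Sara, NULL); (Xin, 2022); (Yara, NULL)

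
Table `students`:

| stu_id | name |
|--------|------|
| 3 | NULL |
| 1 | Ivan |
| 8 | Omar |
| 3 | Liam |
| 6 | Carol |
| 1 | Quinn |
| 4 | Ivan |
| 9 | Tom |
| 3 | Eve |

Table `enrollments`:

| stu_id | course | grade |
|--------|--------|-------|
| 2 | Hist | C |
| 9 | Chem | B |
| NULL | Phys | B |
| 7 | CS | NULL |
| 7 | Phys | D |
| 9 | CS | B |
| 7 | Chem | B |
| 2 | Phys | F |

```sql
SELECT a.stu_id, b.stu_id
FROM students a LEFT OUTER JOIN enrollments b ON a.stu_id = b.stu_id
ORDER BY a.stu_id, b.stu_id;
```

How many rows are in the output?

LEFT JOIN keeps every row from `students`; unmatched rows get NULL for `enrollments`'s columns.
Matching on a.stu_id = b.stu_id. A NULL in a compared column never satisfies the condition.
- a row (stu_id=3): no match → kept, b columns NULL.
- a row (stu_id=1): no match → kept, b columns NULL.
- a row (stu_id=8): no match → kept, b columns NULL.
- a row (stu_id=3): no match → kept, b columns NULL.
- a row (stu_id=6): no match → kept, b columns NULL.
- a row (stu_id=1): no match → kept, b columns NULL.
- a row (stu_id=4): no match → kept, b columns NULL.
- a row (stu_id=9): matches 2 b row(s) → 2 output row(s).
- a row (stu_id=3): no match → kept, b columns NULL.
Total: 2 matched + 8 padded = 10 rows.

10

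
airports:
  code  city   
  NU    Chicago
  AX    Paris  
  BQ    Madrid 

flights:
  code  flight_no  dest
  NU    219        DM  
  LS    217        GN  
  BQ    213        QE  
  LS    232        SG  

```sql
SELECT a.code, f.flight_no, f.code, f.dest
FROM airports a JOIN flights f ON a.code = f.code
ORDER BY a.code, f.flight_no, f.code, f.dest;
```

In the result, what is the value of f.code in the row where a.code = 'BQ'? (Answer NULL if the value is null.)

BQ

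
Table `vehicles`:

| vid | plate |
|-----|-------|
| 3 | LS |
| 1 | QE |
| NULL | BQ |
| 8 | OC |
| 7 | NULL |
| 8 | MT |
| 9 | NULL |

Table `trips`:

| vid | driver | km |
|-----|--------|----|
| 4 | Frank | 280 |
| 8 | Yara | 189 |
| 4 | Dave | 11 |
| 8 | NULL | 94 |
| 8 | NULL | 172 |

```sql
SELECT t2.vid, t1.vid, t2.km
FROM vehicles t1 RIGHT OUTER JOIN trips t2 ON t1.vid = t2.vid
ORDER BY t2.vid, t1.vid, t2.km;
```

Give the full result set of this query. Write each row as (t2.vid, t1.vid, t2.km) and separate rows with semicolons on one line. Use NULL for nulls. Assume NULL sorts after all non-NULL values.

RIGHT JOIN keeps every row from `trips`; unmatched rows get NULL for `vehicles`'s columns.
Matching on t1.vid = t2.vid. A NULL in a compared column never satisfies the condition.
- t1 row (vid=3): no match.
- t1 row (vid=1): no match.
- t1 row (vid=NULL): no match.
- t1 row (vid=8): matches 3 t2 row(s) → 3 output row(s).
- t1 row (vid=7): no match.
- t1 row (vid=8): matches 3 t2 row(s) → 3 output row(s).
- t1 row (vid=9): no match.
- 2 row(s) from t2 found no t1 partner → padded with NULL.
After projecting and ordering:
t2.vid | t1.vid | t2.km
4 | NULL | 11
4 | NULL | 280
8 | 8 | 94
8 | 8 | 94
8 | 8 | 172
8 | 8 | 172
8 | 8 | 189
8 | 8 | 189

(4, NULL, 11); (4, NULL, 280); (8, 8, 94); (8, 8, 94); (8, 8, 172); (8, 8, 172); (8, 8, 189); (8, 8, 189)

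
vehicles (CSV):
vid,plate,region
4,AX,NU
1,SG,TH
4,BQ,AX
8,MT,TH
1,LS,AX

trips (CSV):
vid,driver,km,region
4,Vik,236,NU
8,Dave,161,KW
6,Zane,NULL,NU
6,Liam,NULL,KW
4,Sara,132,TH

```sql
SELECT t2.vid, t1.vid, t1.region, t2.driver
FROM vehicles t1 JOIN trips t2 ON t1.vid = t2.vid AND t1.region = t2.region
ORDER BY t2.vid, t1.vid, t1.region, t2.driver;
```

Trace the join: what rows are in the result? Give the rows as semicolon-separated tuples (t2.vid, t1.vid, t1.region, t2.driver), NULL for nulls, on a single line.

(4, 4, NU, Vik)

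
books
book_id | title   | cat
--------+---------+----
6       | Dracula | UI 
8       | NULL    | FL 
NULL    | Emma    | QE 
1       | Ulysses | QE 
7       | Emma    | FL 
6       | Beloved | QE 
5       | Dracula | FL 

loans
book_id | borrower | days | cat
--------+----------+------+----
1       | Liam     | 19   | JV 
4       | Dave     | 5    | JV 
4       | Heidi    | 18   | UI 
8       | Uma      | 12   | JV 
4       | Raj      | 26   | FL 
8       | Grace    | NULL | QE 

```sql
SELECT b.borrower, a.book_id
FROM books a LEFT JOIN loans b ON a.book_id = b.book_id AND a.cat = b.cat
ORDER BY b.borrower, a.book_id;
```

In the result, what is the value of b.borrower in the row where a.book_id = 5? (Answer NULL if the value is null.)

NULL

LEFT JOIN keeps every row from `books`; unmatched rows get NULL for `loans`'s columns.
Matching on a.book_id = b.book_id AND a.cat = b.cat. A NULL in a compared column never satisfies the condition.
- book_id=6, cat=UI: no b row matches, row kept with b columns NULL.
- book_id=8, cat=FL: no b row matches, row kept with b columns NULL.
- book_id=NULL, cat=QE: no b row matches, row kept with b columns NULL.
- book_id=1, cat=QE: no b row matches, row kept with b columns NULL.
- book_id=7, cat=FL: no b row matches, row kept with b columns NULL.
- book_id=6, cat=QE: no b row matches, row kept with b columns NULL.
- book_id=5, cat=FL: no b row matches, row kept with b columns NULL.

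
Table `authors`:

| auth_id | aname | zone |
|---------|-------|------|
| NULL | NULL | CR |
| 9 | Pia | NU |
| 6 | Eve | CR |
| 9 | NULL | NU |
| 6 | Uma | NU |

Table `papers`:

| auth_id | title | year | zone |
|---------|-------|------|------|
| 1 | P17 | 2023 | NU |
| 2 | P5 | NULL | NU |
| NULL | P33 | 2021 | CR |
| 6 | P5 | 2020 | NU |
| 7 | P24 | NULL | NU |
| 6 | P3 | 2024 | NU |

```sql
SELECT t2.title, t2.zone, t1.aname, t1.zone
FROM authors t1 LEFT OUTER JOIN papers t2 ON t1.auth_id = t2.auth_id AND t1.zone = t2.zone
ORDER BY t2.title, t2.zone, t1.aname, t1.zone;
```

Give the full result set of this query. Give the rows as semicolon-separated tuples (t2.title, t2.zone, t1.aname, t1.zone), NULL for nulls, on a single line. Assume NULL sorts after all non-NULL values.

(P3, NU, Uma, NU); (P5, NU, Uma, NU); (NULL, NULL, Eve, CR); (NULL, NULL, Pia, NU); (NULL, NULL, NULL, CR); (NULL, NULL, NULL, NU)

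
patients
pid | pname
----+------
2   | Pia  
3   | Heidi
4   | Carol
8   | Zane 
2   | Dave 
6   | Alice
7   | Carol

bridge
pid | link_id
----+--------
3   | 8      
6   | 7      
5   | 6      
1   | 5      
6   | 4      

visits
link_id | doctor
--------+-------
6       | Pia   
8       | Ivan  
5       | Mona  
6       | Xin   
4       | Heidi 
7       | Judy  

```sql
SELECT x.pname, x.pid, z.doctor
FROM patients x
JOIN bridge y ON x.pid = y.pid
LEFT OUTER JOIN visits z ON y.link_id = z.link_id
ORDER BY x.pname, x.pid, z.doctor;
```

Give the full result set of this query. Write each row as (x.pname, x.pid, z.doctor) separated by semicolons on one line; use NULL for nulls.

(Alice, 6, Heidi); (Alice, 6, Judy); (Heidi, 3, Ivan)

Step 1 — x INNER JOIN y on pid → 3 row(s).
Then LEFT JOIN `visits z` on link_id: each of those 3 rows is kept; rows whose y.link_id has no match in z get NULL for z's columns.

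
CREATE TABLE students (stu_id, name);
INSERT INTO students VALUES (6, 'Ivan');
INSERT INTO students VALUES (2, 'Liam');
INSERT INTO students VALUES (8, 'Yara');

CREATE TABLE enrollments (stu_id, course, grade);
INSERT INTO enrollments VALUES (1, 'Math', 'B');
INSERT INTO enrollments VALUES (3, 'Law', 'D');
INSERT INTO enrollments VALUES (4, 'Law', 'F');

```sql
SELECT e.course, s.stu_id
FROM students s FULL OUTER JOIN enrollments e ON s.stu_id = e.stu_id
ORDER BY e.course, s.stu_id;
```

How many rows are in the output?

FULL OUTER JOIN keeps every row from both sides; unmatched rows get NULL for the other side's columns.
Matching on s.stu_id = e.stu_id.
Matched pairs: 0; unmatched s rows kept: 3; unmatched e rows kept: 3.
Total: 0 matched + 6 padded = 6 rows.

6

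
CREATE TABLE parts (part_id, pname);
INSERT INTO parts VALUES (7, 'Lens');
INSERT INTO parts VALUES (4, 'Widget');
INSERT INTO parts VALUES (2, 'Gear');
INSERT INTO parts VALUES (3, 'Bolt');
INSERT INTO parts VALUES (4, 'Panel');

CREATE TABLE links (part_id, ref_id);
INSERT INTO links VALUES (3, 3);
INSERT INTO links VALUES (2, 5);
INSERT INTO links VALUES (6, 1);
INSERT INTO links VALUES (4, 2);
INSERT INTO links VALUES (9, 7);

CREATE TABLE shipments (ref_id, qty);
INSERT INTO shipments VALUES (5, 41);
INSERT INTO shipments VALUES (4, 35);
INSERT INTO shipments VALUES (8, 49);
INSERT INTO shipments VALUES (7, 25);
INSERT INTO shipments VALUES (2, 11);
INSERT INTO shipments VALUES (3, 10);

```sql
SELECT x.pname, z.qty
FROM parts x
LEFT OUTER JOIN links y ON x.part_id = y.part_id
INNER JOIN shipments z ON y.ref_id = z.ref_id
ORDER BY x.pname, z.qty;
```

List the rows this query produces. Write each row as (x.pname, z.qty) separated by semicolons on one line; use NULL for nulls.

Joins associate left-to-right: parts LEFT JOIN links on part_id gives 5 intermediate row(s).
Then INNER JOIN `shipments z` on ref_id: keep only rows whose y.ref_id appears in z.

(Bolt, 10); (Gear, 41); (Panel, 11); (Widget, 11)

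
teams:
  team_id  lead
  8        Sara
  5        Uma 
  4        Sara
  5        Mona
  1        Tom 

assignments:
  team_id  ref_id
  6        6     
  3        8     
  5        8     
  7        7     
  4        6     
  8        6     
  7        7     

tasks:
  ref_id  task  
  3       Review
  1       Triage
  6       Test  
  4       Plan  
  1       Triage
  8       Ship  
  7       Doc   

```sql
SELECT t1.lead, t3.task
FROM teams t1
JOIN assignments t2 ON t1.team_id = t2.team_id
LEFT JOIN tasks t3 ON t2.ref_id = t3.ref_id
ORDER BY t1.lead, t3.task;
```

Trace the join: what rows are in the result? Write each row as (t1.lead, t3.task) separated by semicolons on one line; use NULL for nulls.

(Mona, Ship); (Sara, Test); (Sara, Test); (Uma, Ship)

Evaluate left to right. First `teams t1 INNER JOIN assignments t2` on team_id: 4 row(s).
Then LEFT JOIN `tasks t3` on ref_id: each of those 4 rows is kept; rows whose t2.ref_id has no match in t3 get NULL for t3's columns.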